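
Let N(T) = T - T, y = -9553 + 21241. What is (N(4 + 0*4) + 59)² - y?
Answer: -8207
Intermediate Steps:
y = 11688
N(T) = 0
(N(4 + 0*4) + 59)² - y = (0 + 59)² - 1*11688 = 59² - 11688 = 3481 - 11688 = -8207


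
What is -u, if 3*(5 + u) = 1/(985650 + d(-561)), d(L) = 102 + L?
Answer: 14777864/2955573 ≈ 5.0000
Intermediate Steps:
u = -14777864/2955573 (u = -5 + 1/(3*(985650 + (102 - 561))) = -5 + 1/(3*(985650 - 459)) = -5 + (1/3)/985191 = -5 + (1/3)*(1/985191) = -5 + 1/2955573 = -14777864/2955573 ≈ -5.0000)
-u = -1*(-14777864/2955573) = 14777864/2955573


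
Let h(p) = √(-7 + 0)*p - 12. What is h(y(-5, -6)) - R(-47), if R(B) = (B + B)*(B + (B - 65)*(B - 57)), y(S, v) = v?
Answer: 1090482 - 6*I*√7 ≈ 1.0905e+6 - 15.875*I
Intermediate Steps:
h(p) = -12 + I*p*√7 (h(p) = √(-7)*p - 12 = (I*√7)*p - 12 = I*p*√7 - 12 = -12 + I*p*√7)
R(B) = 2*B*(B + (-65 + B)*(-57 + B)) (R(B) = (2*B)*(B + (-65 + B)*(-57 + B)) = 2*B*(B + (-65 + B)*(-57 + B)))
h(y(-5, -6)) - R(-47) = (-12 + I*(-6)*√7) - 2*(-47)*(3705 + (-47)² - 121*(-47)) = (-12 - 6*I*√7) - 2*(-47)*(3705 + 2209 + 5687) = (-12 - 6*I*√7) - 2*(-47)*11601 = (-12 - 6*I*√7) - 1*(-1090494) = (-12 - 6*I*√7) + 1090494 = 1090482 - 6*I*√7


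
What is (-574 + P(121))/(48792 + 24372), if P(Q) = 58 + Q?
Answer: -395/73164 ≈ -0.0053988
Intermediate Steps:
(-574 + P(121))/(48792 + 24372) = (-574 + (58 + 121))/(48792 + 24372) = (-574 + 179)/73164 = -395*1/73164 = -395/73164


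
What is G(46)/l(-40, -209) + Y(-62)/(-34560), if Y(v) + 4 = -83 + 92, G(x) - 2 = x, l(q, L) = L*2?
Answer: -166097/1444608 ≈ -0.11498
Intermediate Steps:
l(q, L) = 2*L
G(x) = 2 + x
Y(v) = 5 (Y(v) = -4 + (-83 + 92) = -4 + 9 = 5)
G(46)/l(-40, -209) + Y(-62)/(-34560) = (2 + 46)/((2*(-209))) + 5/(-34560) = 48/(-418) + 5*(-1/34560) = 48*(-1/418) - 1/6912 = -24/209 - 1/6912 = -166097/1444608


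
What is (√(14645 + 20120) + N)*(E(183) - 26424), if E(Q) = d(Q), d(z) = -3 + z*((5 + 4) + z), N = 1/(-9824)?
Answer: -8709/9824 + 8709*√34765 ≈ 1.6238e+6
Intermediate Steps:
N = -1/9824 ≈ -0.00010179
d(z) = -3 + z*(9 + z)
E(Q) = -3 + Q² + 9*Q
(√(14645 + 20120) + N)*(E(183) - 26424) = (√(14645 + 20120) - 1/9824)*((-3 + 183² + 9*183) - 26424) = (√34765 - 1/9824)*((-3 + 33489 + 1647) - 26424) = (-1/9824 + √34765)*(35133 - 26424) = (-1/9824 + √34765)*8709 = -8709/9824 + 8709*√34765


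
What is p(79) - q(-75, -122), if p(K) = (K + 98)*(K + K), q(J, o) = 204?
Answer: 27762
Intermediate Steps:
p(K) = 2*K*(98 + K) (p(K) = (98 + K)*(2*K) = 2*K*(98 + K))
p(79) - q(-75, -122) = 2*79*(98 + 79) - 1*204 = 2*79*177 - 204 = 27966 - 204 = 27762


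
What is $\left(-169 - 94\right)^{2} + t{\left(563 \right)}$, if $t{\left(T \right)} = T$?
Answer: $69732$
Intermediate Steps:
$\left(-169 - 94\right)^{2} + t{\left(563 \right)} = \left(-169 - 94\right)^{2} + 563 = \left(-263\right)^{2} + 563 = 69169 + 563 = 69732$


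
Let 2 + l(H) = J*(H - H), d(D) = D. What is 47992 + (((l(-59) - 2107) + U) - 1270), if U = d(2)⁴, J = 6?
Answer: 44629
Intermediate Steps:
U = 16 (U = 2⁴ = 16)
l(H) = -2 (l(H) = -2 + 6*(H - H) = -2 + 6*0 = -2 + 0 = -2)
47992 + (((l(-59) - 2107) + U) - 1270) = 47992 + (((-2 - 2107) + 16) - 1270) = 47992 + ((-2109 + 16) - 1270) = 47992 + (-2093 - 1270) = 47992 - 3363 = 44629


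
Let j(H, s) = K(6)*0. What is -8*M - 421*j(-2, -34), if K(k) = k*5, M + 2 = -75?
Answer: 616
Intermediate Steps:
M = -77 (M = -2 - 75 = -77)
K(k) = 5*k
j(H, s) = 0 (j(H, s) = (5*6)*0 = 30*0 = 0)
-8*M - 421*j(-2, -34) = -8*(-77) - 421*0 = 616 + 0 = 616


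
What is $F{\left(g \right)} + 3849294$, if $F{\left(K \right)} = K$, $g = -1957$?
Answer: $3847337$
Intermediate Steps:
$F{\left(g \right)} + 3849294 = -1957 + 3849294 = 3847337$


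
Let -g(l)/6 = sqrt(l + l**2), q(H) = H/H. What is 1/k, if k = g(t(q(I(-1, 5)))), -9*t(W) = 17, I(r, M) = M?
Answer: -3*sqrt(34)/136 ≈ -0.12862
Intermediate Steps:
q(H) = 1
t(W) = -17/9 (t(W) = -1/9*17 = -17/9)
g(l) = -6*sqrt(l + l**2)
k = -4*sqrt(34)/3 (k = -6*2*sqrt(34)/9 = -4*sqrt(34)/3 ≈ -7.7746)
1/k = 1/(-4*sqrt(34)/3) = -3*sqrt(34)/136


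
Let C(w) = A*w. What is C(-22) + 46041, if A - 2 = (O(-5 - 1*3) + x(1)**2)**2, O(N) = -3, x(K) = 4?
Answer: 42279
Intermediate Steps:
A = 171 (A = 2 + (-3 + 4**2)**2 = 2 + (-3 + 16)**2 = 2 + 13**2 = 2 + 169 = 171)
C(w) = 171*w
C(-22) + 46041 = 171*(-22) + 46041 = -3762 + 46041 = 42279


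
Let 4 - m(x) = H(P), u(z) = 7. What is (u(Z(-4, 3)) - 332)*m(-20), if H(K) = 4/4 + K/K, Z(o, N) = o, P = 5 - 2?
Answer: -650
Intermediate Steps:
P = 3
H(K) = 2 (H(K) = 4*(1/4) + 1 = 1 + 1 = 2)
m(x) = 2 (m(x) = 4 - 1*2 = 4 - 2 = 2)
(u(Z(-4, 3)) - 332)*m(-20) = (7 - 332)*2 = -325*2 = -650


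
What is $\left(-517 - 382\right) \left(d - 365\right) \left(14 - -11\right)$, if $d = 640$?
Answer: $-6180625$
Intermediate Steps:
$\left(-517 - 382\right) \left(d - 365\right) \left(14 - -11\right) = \left(-517 - 382\right) \left(640 - 365\right) \left(14 - -11\right) = \left(-899\right) 275 \left(14 + 11\right) = \left(-247225\right) 25 = -6180625$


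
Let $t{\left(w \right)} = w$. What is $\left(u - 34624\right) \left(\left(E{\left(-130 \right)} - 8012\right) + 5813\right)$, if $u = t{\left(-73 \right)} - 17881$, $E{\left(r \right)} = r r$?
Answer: $-772949178$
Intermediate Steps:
$E{\left(r \right)} = r^{2}$
$u = -17954$ ($u = -73 - 17881 = -17954$)
$\left(u - 34624\right) \left(\left(E{\left(-130 \right)} - 8012\right) + 5813\right) = \left(-17954 - 34624\right) \left(\left(\left(-130\right)^{2} - 8012\right) + 5813\right) = - 52578 \left(\left(16900 - 8012\right) + 5813\right) = - 52578 \left(8888 + 5813\right) = \left(-52578\right) 14701 = -772949178$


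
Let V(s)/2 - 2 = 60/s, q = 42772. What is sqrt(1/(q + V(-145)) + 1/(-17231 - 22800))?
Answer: I*sqrt(246987864562830)/12414413720 ≈ 0.0012659*I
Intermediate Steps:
V(s) = 4 + 120/s (V(s) = 4 + 2*(60/s) = 4 + 120/s)
sqrt(1/(q + V(-145)) + 1/(-17231 - 22800)) = sqrt(1/(42772 + (4 + 120/(-145))) + 1/(-17231 - 22800)) = sqrt(1/(42772 + (4 + 120*(-1/145))) + 1/(-40031)) = sqrt(1/(42772 + (4 - 24/29)) - 1/40031) = sqrt(1/(42772 + 92/29) - 1/40031) = sqrt(1/(1240480/29) - 1/40031) = sqrt(29/1240480 - 1/40031) = sqrt(-79581/49657654880) = I*sqrt(246987864562830)/12414413720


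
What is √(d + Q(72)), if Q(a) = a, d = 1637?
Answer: √1709 ≈ 41.340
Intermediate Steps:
√(d + Q(72)) = √(1637 + 72) = √1709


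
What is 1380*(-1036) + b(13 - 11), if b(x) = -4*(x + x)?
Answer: -1429696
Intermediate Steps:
b(x) = -8*x
1380*(-1036) + b(13 - 11) = 1380*(-1036) - 8*(13 - 11) = -1429680 - 8*2 = -1429680 - 16 = -1429696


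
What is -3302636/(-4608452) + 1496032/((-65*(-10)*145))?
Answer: 900708138183/54293325125 ≈ 16.590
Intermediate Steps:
-3302636/(-4608452) + 1496032/((-65*(-10)*145)) = -3302636*(-1/4608452) + 1496032/((650*145)) = 825659/1152113 + 1496032/94250 = 825659/1152113 + 1496032*(1/94250) = 825659/1152113 + 748016/47125 = 900708138183/54293325125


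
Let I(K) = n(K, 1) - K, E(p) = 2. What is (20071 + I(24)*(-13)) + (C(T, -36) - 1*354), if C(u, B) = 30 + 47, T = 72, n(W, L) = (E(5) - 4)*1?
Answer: 20132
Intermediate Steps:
n(W, L) = -2 (n(W, L) = (2 - 4)*1 = -2*1 = -2)
I(K) = -2 - K
C(u, B) = 77
(20071 + I(24)*(-13)) + (C(T, -36) - 1*354) = (20071 + (-2 - 1*24)*(-13)) + (77 - 1*354) = (20071 + (-2 - 24)*(-13)) + (77 - 354) = (20071 - 26*(-13)) - 277 = (20071 + 338) - 277 = 20409 - 277 = 20132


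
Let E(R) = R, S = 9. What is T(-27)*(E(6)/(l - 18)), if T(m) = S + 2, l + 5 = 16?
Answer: -66/7 ≈ -9.4286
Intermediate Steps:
l = 11 (l = -5 + 16 = 11)
T(m) = 11 (T(m) = 9 + 2 = 11)
T(-27)*(E(6)/(l - 18)) = 11*(6/(11 - 18)) = 11*(6/(-7)) = 11*(-⅐*6) = 11*(-6/7) = -66/7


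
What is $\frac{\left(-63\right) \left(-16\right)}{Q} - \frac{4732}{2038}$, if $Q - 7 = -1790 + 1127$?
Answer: $- \frac{161203}{41779} \approx -3.8585$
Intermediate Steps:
$Q = -656$ ($Q = 7 + \left(-1790 + 1127\right) = 7 - 663 = -656$)
$\frac{\left(-63\right) \left(-16\right)}{Q} - \frac{4732}{2038} = \frac{\left(-63\right) \left(-16\right)}{-656} - \frac{4732}{2038} = 1008 \left(- \frac{1}{656}\right) - \frac{2366}{1019} = - \frac{63}{41} - \frac{2366}{1019} = - \frac{161203}{41779}$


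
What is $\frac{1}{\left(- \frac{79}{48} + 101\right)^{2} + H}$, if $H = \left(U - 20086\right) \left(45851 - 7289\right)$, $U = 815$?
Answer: $- \frac{2304}{1712144864447} \approx -1.3457 \cdot 10^{-9}$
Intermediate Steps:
$H = -743128302$ ($H = \left(815 - 20086\right) \left(45851 - 7289\right) = \left(-19271\right) 38562 = -743128302$)
$\frac{1}{\left(- \frac{79}{48} + 101\right)^{2} + H} = \frac{1}{\left(- \frac{79}{48} + 101\right)^{2} - 743128302} = \frac{1}{\left(\frac{4769}{48}\right)^{2} - 743128302} = \frac{1}{\frac{22743361}{2304} - 743128302} = \frac{1}{- \frac{1712144864447}{2304}} = - \frac{2304}{1712144864447}$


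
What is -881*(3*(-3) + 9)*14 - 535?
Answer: -535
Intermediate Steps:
-881*(3*(-3) + 9)*14 - 535 = -881*(-9 + 9)*14 - 535 = -0*14 - 535 = -881*0 - 535 = 0 - 535 = -535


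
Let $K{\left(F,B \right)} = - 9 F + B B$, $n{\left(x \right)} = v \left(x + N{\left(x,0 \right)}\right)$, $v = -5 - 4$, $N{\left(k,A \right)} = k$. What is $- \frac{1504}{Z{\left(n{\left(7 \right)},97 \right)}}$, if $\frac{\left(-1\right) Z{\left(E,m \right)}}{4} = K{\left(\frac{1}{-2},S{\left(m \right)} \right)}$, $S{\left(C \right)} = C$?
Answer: $\frac{752}{18827} \approx 0.039943$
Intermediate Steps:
$v = -9$
$n{\left(x \right)} = - 18 x$ ($n{\left(x \right)} = - 9 \left(x + x\right) = - 9 \cdot 2 x = - 18 x$)
$K{\left(F,B \right)} = B^{2} - 9 F$ ($K{\left(F,B \right)} = - 9 F + B^{2} = B^{2} - 9 F$)
$Z{\left(E,m \right)} = -18 - 4 m^{2}$ ($Z{\left(E,m \right)} = - 4 \left(m^{2} - \frac{9}{-2}\right) = - 4 \left(m^{2} - - \frac{9}{2}\right) = - 4 \left(m^{2} + \frac{9}{2}\right) = - 4 \left(\frac{9}{2} + m^{2}\right) = -18 - 4 m^{2}$)
$- \frac{1504}{Z{\left(n{\left(7 \right)},97 \right)}} = - \frac{1504}{-18 - 4 \cdot 97^{2}} = - \frac{1504}{-18 - 37636} = - \frac{1504}{-37654} = \left(-1504\right) \left(- \frac{1}{37654}\right) = \frac{752}{18827}$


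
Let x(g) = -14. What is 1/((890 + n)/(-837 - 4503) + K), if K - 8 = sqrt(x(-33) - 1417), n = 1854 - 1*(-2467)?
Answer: 22255340/4690305409 - 9505200*I*sqrt(159)/4690305409 ≈ 0.004745 - 0.025554*I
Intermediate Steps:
n = 4321 (n = 1854 + 2467 = 4321)
K = 8 + 3*I*sqrt(159) (K = 8 + sqrt(-14 - 1417) = 8 + sqrt(-1431) = 8 + 3*I*sqrt(159) ≈ 8.0 + 37.829*I)
1/((890 + n)/(-837 - 4503) + K) = 1/((890 + 4321)/(-837 - 4503) + (8 + 3*I*sqrt(159))) = 1/(5211/(-5340) + (8 + 3*I*sqrt(159))) = 1/(5211*(-1/5340) + (8 + 3*I*sqrt(159))) = 1/(-1737/1780 + (8 + 3*I*sqrt(159))) = 1/(12503/1780 + 3*I*sqrt(159))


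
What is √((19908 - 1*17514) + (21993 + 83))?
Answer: √24470 ≈ 156.43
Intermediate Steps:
√((19908 - 1*17514) + (21993 + 83)) = √((19908 - 17514) + 22076) = √(2394 + 22076) = √24470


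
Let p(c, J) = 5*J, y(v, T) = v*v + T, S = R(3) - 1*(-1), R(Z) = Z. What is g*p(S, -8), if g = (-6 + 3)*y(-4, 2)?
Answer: 2160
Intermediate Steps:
S = 4 (S = 3 - 1*(-1) = 3 + 1 = 4)
y(v, T) = T + v**2 (y(v, T) = v**2 + T = T + v**2)
g = -54 (g = (-6 + 3)*(2 + (-4)**2) = -3*(2 + 16) = -3*18 = -54)
g*p(S, -8) = -270*(-8) = -54*(-40) = 2160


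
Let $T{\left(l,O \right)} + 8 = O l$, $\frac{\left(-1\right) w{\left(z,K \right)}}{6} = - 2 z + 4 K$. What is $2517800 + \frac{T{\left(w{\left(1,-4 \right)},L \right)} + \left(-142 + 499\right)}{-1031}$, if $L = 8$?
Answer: $\frac{2595850587}{1031} \approx 2.5178 \cdot 10^{6}$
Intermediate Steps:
$w{\left(z,K \right)} = - 24 K + 12 z$ ($w{\left(z,K \right)} = - 6 \left(- 2 z + 4 K\right) = - 24 K + 12 z$)
$T{\left(l,O \right)} = -8 + O l$
$2517800 + \frac{T{\left(w{\left(1,-4 \right)},L \right)} + \left(-142 + 499\right)}{-1031} = 2517800 + \frac{\left(-8 + 8 \left(\left(-24\right) \left(-4\right) + 12 \cdot 1\right)\right) + \left(-142 + 499\right)}{-1031} = 2517800 + \left(\left(-8 + 8 \left(96 + 12\right)\right) + 357\right) \left(- \frac{1}{1031}\right) = 2517800 + \left(\left(-8 + 8 \cdot 108\right) + 357\right) \left(- \frac{1}{1031}\right) = 2517800 + \left(\left(-8 + 864\right) + 357\right) \left(- \frac{1}{1031}\right) = 2517800 + \left(856 + 357\right) \left(- \frac{1}{1031}\right) = 2517800 + 1213 \left(- \frac{1}{1031}\right) = 2517800 - \frac{1213}{1031} = \frac{2595850587}{1031}$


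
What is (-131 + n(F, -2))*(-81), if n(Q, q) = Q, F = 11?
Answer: 9720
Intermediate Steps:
(-131 + n(F, -2))*(-81) = (-131 + 11)*(-81) = -120*(-81) = 9720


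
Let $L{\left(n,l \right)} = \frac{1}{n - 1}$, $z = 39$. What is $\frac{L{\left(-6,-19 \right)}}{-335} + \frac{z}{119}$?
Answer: $\frac{13082}{39865} \approx 0.32816$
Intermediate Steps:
$L{\left(n,l \right)} = \frac{1}{-1 + n}$
$\frac{L{\left(-6,-19 \right)}}{-335} + \frac{z}{119} = \frac{1}{\left(-1 - 6\right) \left(-335\right)} + \frac{39}{119} = \frac{1}{-7} \left(- \frac{1}{335}\right) + 39 \cdot \frac{1}{119} = \left(- \frac{1}{7}\right) \left(- \frac{1}{335}\right) + \frac{39}{119} = \frac{1}{2345} + \frac{39}{119} = \frac{13082}{39865}$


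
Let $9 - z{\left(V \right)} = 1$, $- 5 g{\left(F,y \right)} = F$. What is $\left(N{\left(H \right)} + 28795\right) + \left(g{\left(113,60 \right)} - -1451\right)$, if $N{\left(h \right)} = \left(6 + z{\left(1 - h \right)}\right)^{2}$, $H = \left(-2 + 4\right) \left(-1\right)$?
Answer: $\frac{152097}{5} \approx 30419.0$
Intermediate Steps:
$H = -2$ ($H = 2 \left(-1\right) = -2$)
$g{\left(F,y \right)} = - \frac{F}{5}$
$z{\left(V \right)} = 8$ ($z{\left(V \right)} = 9 - 1 = 8$)
$N{\left(h \right)} = 196$ ($N{\left(h \right)} = \left(6 + 8\right)^{2} = 14^{2} = 196$)
$\left(N{\left(H \right)} + 28795\right) + \left(g{\left(113,60 \right)} - -1451\right) = \left(196 + 28795\right) - - \frac{7142}{5} = 28991 + \left(- \frac{113}{5} + 1451\right) = 28991 + \frac{7142}{5} = \frac{152097}{5}$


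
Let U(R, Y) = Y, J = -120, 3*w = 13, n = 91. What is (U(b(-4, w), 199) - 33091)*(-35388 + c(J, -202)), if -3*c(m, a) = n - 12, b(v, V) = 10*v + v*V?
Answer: 1164848252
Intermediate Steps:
w = 13/3 (w = (1/3)*13 = 13/3 ≈ 4.3333)
b(v, V) = 10*v + V*v
c(m, a) = -79/3 (c(m, a) = -(91 - 12)/3 = -1/3*79 = -79/3)
(U(b(-4, w), 199) - 33091)*(-35388 + c(J, -202)) = (199 - 33091)*(-35388 - 79/3) = -32892*(-106243/3) = 1164848252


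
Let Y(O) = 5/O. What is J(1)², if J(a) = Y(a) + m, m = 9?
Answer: 196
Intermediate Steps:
J(a) = 9 + 5/a (J(a) = 5/a + 9 = 9 + 5/a)
J(1)² = (9 + 5/1)² = (9 + 5*1)² = (9 + 5)² = 14² = 196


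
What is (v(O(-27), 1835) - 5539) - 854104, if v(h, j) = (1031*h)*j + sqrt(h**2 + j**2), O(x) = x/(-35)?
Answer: 4198678/7 + sqrt(4124851354)/35 ≈ 6.0165e+5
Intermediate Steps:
O(x) = -x/35 (O(x) = x*(-1/35) = -x/35)
v(h, j) = sqrt(h**2 + j**2) + 1031*h*j (v(h, j) = 1031*h*j + sqrt(h**2 + j**2) = sqrt(h**2 + j**2) + 1031*h*j)
(v(O(-27), 1835) - 5539) - 854104 = ((sqrt((-1/35*(-27))**2 + 1835**2) + 1031*(-1/35*(-27))*1835) - 5539) - 854104 = ((sqrt((27/35)**2 + 3367225) + 1031*(27/35)*1835) - 5539) - 854104 = ((sqrt(729/1225 + 3367225) + 10216179/7) - 5539) - 854104 = ((sqrt(4124851354/1225) + 10216179/7) - 5539) - 854104 = ((sqrt(4124851354)/35 + 10216179/7) - 5539) - 854104 = ((10216179/7 + sqrt(4124851354)/35) - 5539) - 854104 = (10177406/7 + sqrt(4124851354)/35) - 854104 = 4198678/7 + sqrt(4124851354)/35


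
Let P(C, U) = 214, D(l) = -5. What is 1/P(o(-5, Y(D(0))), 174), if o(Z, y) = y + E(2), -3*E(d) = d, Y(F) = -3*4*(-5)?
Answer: 1/214 ≈ 0.0046729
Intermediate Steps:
Y(F) = 60 (Y(F) = -12*(-5) = 60)
E(d) = -d/3
o(Z, y) = -⅔ + y (o(Z, y) = y - ⅓*2 = y - ⅔ = -⅔ + y)
1/P(o(-5, Y(D(0))), 174) = 1/214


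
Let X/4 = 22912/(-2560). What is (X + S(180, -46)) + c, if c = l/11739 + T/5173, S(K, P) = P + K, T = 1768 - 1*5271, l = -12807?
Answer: 199180471/2065505 ≈ 96.432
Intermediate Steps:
T = -3503 (T = 1768 - 5271 = -3503)
S(K, P) = K + P
X = -179/5 (X = 4*(22912/(-2560)) = 4*(22912*(-1/2560)) = 4*(-179/20) = -179/5 ≈ -35.800)
c = -730424/413101 (c = -12807/11739 - 3503/5173 = -12807*1/11739 - 3503*1/5173 = -4269/3913 - 3503/5173 = -730424/413101 ≈ -1.7681)
(X + S(180, -46)) + c = (-179/5 + (180 - 46)) - 730424/413101 = (-179/5 + 134) - 730424/413101 = 491/5 - 730424/413101 = 199180471/2065505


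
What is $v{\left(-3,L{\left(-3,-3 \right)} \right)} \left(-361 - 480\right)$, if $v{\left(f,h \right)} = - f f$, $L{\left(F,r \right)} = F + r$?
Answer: $7569$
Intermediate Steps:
$v{\left(f,h \right)} = - f^{2}$
$v{\left(-3,L{\left(-3,-3 \right)} \right)} \left(-361 - 480\right) = - \left(-3\right)^{2} \left(-361 - 480\right) = \left(-1\right) 9 \left(-841\right) = \left(-9\right) \left(-841\right) = 7569$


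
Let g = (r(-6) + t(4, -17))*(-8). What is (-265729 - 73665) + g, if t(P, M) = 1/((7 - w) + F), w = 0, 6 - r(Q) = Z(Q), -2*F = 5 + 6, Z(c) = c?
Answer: -1018486/3 ≈ -3.3950e+5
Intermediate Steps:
F = -11/2 (F = -(5 + 6)/2 = -1/2*11 = -11/2 ≈ -5.5000)
r(Q) = 6 - Q
t(P, M) = 2/3 (t(P, M) = 1/((7 - 1*0) - 11/2) = 1/((7 + 0) - 11/2) = 1/(7 - 11/2) = 1/(3/2) = 2/3)
g = -304/3 (g = ((6 - 1*(-6)) + 2/3)*(-8) = ((6 + 6) + 2/3)*(-8) = (12 + 2/3)*(-8) = (38/3)*(-8) = -304/3 ≈ -101.33)
(-265729 - 73665) + g = (-265729 - 73665) - 304/3 = -339394 - 304/3 = -1018486/3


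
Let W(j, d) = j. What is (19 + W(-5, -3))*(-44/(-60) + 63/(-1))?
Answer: -13076/15 ≈ -871.73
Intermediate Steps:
(19 + W(-5, -3))*(-44/(-60) + 63/(-1)) = (19 - 5)*(-44/(-60) + 63/(-1)) = 14*(-44*(-1/60) + 63*(-1)) = 14*(11/15 - 63) = 14*(-934/15) = -13076/15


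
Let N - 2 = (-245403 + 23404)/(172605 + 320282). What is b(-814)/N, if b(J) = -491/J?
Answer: 242007517/621712850 ≈ 0.38926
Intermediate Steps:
N = 763775/492887 (N = 2 + (-245403 + 23404)/(172605 + 320282) = 2 - 221999/492887 = 763775/492887 ≈ 1.5496)
b(-814)/N = (-491/(-814))/(763775/492887) = -491*(-1/814)*(492887/763775) = (491/814)*(492887/763775) = 242007517/621712850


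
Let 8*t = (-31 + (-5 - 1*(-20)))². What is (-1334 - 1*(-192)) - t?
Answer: -1174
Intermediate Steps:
t = 32 (t = (-31 + (-5 - 1*(-20)))²/8 = (-31 + (-5 + 20))²/8 = (-31 + 15)²/8 = (⅛)*(-16)² = (⅛)*256 = 32)
(-1334 - 1*(-192)) - t = (-1334 - 1*(-192)) - 1*32 = (-1334 + 192) - 32 = -1142 - 32 = -1174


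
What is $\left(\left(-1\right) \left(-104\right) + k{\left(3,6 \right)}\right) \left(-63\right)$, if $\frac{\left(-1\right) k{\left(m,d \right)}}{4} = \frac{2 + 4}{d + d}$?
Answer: $-6426$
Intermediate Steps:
$k{\left(m,d \right)} = - \frac{12}{d}$ ($k{\left(m,d \right)} = - 4 \frac{2 + 4}{d + d} = - 4 \frac{6}{2 d} = - 4 \cdot 6 \frac{1}{2 d} = - 4 \frac{3}{d} = - \frac{12}{d}$)
$\left(\left(-1\right) \left(-104\right) + k{\left(3,6 \right)}\right) \left(-63\right) = \left(\left(-1\right) \left(-104\right) - \frac{12}{6}\right) \left(-63\right) = \left(104 - 2\right) \left(-63\right) = 102 \left(-63\right) = -6426$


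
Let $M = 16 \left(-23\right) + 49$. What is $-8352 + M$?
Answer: $-8671$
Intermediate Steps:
$M = -319$ ($M = -368 + 49 = -319$)
$-8352 + M = -8352 - 319 = -8671$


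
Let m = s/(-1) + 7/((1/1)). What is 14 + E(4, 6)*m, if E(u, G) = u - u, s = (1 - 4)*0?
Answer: 14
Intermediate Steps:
s = 0 (s = -3*0 = 0)
E(u, G) = 0
m = 7 (m = 0/(-1) + 7/((1/1)) = 0*(-1) + 7/((1*1)) = 0 + 7/1 = 0 + 7*1 = 0 + 7 = 7)
14 + E(4, 6)*m = 14 + 0*7 = 14 + 0 = 14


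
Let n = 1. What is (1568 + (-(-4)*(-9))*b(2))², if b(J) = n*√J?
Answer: 2461216 - 112896*√2 ≈ 2.3016e+6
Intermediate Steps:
b(J) = √J (b(J) = 1*√J = √J)
(1568 + (-(-4)*(-9))*b(2))² = (1568 + (-(-4)*(-9))*√2)² = (1568 + (-4*9)*√2)² = (1568 - 36*√2)²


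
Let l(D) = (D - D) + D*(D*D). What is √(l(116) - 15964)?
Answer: 2*√386233 ≈ 1243.0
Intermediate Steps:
l(D) = D³ (l(D) = 0 + D*D² = 0 + D³ = D³)
√(l(116) - 15964) = √(116³ - 15964) = √(1560896 - 15964) = √1544932 = 2*√386233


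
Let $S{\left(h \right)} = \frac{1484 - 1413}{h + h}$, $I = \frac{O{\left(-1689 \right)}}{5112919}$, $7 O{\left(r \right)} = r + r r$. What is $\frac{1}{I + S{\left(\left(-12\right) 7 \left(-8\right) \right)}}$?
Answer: $\frac{6871763136}{910415393} \approx 7.5479$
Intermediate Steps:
$O{\left(r \right)} = \frac{r}{7} + \frac{r^{2}}{7}$ ($O{\left(r \right)} = \frac{r + r r}{7} = \frac{r + r^{2}}{7} = \frac{r}{7} + \frac{r^{2}}{7}$)
$I = \frac{2851032}{35790433}$ ($I = \frac{\frac{1}{7} \left(-1689\right) \left(1 - 1689\right)}{5112919} = \frac{1}{7} \left(-1689\right) \left(-1688\right) \frac{1}{5112919} = \frac{2851032}{7} \cdot \frac{1}{5112919} = \frac{2851032}{35790433} \approx 0.079659$)
$S{\left(h \right)} = \frac{71}{2 h}$
$\frac{1}{I + S{\left(\left(-12\right) 7 \left(-8\right) \right)}} = \frac{1}{\frac{2851032}{35790433} + \frac{71}{2 \left(-12\right) 7 \left(-8\right)}} = \frac{1}{\frac{2851032}{35790433} + \frac{71}{2 \left(\left(-84\right) \left(-8\right)\right)}} = \frac{1}{\frac{2851032}{35790433} + \frac{71}{2 \cdot 672}} = \frac{1}{\frac{2851032}{35790433} + \frac{71}{2} \cdot \frac{1}{672}} = \frac{1}{\frac{2851032}{35790433} + \frac{71}{1344}} = \frac{1}{\frac{910415393}{6871763136}} = \frac{6871763136}{910415393}$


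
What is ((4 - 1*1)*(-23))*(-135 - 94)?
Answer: 15801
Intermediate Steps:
((4 - 1*1)*(-23))*(-135 - 94) = ((4 - 1)*(-23))*(-229) = (3*(-23))*(-229) = -69*(-229) = 15801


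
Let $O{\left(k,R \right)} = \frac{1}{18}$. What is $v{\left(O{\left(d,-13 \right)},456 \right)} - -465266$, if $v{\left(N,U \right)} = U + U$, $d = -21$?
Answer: $466178$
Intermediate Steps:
$O{\left(k,R \right)} = \frac{1}{18}$
$v{\left(N,U \right)} = 2 U$
$v{\left(O{\left(d,-13 \right)},456 \right)} - -465266 = 2 \cdot 456 - -465266 = 912 + 465266 = 466178$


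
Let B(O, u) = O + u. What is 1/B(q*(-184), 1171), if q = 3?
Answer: 1/619 ≈ 0.0016155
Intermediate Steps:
1/B(q*(-184), 1171) = 1/(3*(-184) + 1171) = 1/(-552 + 1171) = 1/619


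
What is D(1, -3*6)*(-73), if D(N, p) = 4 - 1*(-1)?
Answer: -365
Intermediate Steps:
D(N, p) = 5 (D(N, p) = 4 + 1 = 5)
D(1, -3*6)*(-73) = 5*(-73) = -365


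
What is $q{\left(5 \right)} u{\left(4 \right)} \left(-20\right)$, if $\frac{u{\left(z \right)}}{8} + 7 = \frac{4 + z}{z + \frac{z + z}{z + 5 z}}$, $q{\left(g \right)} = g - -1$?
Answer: $\frac{64320}{13} \approx 4947.7$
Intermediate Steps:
$q{\left(g \right)} = 1 + g$ ($q{\left(g \right)} = g + 1 = 1 + g$)
$u{\left(z \right)} = -56 + \frac{8 \left(4 + z\right)}{\frac{1}{3} + z}$ ($u{\left(z \right)} = -56 + 8 \frac{4 + z}{z + \frac{z + z}{z + 5 z}} = -56 + 8 \frac{4 + z}{z + \frac{2 z}{6 z}} = -56 + 8 \frac{4 + z}{z + 2 z \frac{1}{6 z}} = -56 + 8 \frac{4 + z}{z + \frac{1}{3}} = -56 + 8 \frac{4 + z}{\frac{1}{3} + z} = -56 + \frac{8 \left(4 + z\right)}{\frac{1}{3} + z}$)
$q{\left(5 \right)} u{\left(4 \right)} \left(-20\right) = \left(1 + 5\right) \frac{8 \left(5 - 72\right)}{1 + 3 \cdot 4} \left(-20\right) = 6 \frac{8 \left(5 - 72\right)}{1 + 12} \left(-20\right) = 6 \cdot 8 \cdot \frac{1}{13} \left(-67\right) \left(-20\right) = 6 \left(- \frac{536}{13}\right) \left(-20\right) = \left(- \frac{3216}{13}\right) \left(-20\right) = \frac{64320}{13}$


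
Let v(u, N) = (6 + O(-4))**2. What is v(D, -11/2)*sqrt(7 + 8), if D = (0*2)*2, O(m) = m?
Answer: 4*sqrt(15) ≈ 15.492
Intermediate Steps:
D = 0 (D = 0*2 = 0)
v(u, N) = 4 (v(u, N) = (6 - 4)**2 = 2**2 = 4)
v(D, -11/2)*sqrt(7 + 8) = 4*sqrt(7 + 8) = 4*sqrt(15)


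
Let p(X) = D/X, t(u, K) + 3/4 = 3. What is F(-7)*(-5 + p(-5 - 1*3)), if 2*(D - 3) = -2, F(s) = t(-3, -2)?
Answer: -189/16 ≈ -11.813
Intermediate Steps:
t(u, K) = 9/4 (t(u, K) = -¾ + 3 = 9/4)
F(s) = 9/4
D = 2 (D = 3 + (½)*(-2) = 3 - 1 = 2)
p(X) = 2/X
F(-7)*(-5 + p(-5 - 1*3)) = 9*(-5 + 2/(-5 - 1*3))/4 = 9*(-5 + 2/(-5 - 3))/4 = 9*(-5 + 2/(-8))/4 = 9*(-5 + 2*(-⅛))/4 = 9*(-5 - ¼)/4 = (9/4)*(-21/4) = -189/16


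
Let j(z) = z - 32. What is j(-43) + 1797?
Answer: 1722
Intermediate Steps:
j(z) = -32 + z
j(-43) + 1797 = (-32 - 43) + 1797 = -75 + 1797 = 1722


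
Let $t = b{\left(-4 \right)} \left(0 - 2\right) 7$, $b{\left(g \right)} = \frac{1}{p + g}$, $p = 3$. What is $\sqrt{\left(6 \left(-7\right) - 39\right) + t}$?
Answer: $i \sqrt{67} \approx 8.1853 i$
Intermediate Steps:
$b{\left(g \right)} = \frac{1}{3 + g}$
$t = 14$ ($t = \frac{\left(0 - 2\right) 7}{3 - 4} = \frac{\left(-2\right) 7}{-1} = \left(-1\right) \left(-14\right) = 14$)
$\sqrt{\left(6 \left(-7\right) - 39\right) + t} = \sqrt{\left(6 \left(-7\right) - 39\right) + 14} = \sqrt{\left(-42 - 39\right) + 14} = \sqrt{-81 + 14} = \sqrt{-67} = i \sqrt{67}$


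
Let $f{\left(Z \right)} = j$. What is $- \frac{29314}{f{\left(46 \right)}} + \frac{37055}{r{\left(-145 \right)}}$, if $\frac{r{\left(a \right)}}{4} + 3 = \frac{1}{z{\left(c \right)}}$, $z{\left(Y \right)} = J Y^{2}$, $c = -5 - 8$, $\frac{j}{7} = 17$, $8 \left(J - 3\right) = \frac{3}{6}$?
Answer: $- \frac{39426556857}{11817652} \approx -3336.2$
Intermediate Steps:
$J = \frac{49}{16}$ ($J = 3 + \frac{3 \cdot \frac{1}{6}}{8} = 3 + \frac{1}{8} \cdot \frac{1}{2} = 3 + \frac{1}{16} = \frac{49}{16} \approx 3.0625$)
$j = 119$ ($j = 7 \cdot 17 = 119$)
$f{\left(Z \right)} = 119$
$c = -13$ ($c = -5 - 8 = -13$)
$z{\left(Y \right)} = \frac{49 Y^{2}}{16}$
$r{\left(a \right)} = - \frac{99308}{8281}$ ($r{\left(a \right)} = -12 + \frac{4}{\frac{49}{16} \left(-13\right)^{2}} = -12 + \frac{4}{\frac{49}{16} \cdot 169} = -12 + \frac{4}{\frac{8281}{16}} = -12 + 4 \cdot \frac{16}{8281} = -12 + \frac{64}{8281} = - \frac{99308}{8281}$)
$- \frac{29314}{f{\left(46 \right)}} + \frac{37055}{r{\left(-145 \right)}} = - \frac{29314}{119} + \frac{37055}{- \frac{99308}{8281}} = \left(-29314\right) \frac{1}{119} + 37055 \left(- \frac{8281}{99308}\right) = - \frac{29314}{119} - \frac{306852455}{99308} = - \frac{39426556857}{11817652}$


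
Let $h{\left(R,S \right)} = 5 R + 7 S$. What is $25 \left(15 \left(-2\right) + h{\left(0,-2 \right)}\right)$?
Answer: $-1100$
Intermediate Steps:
$25 \left(15 \left(-2\right) + h{\left(0,-2 \right)}\right) = 25 \left(15 \left(-2\right) + \left(5 \cdot 0 + 7 \left(-2\right)\right)\right) = 25 \left(-30 + \left(0 - 14\right)\right) = 25 \left(-30 - 14\right) = 25 \left(-44\right) = -1100$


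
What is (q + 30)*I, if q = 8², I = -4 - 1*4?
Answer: -752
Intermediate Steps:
I = -8 (I = -4 - 4 = -8)
q = 64
(q + 30)*I = (64 + 30)*(-8) = 94*(-8) = -752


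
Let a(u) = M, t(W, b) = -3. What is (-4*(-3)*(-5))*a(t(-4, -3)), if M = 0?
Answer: 0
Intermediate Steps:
a(u) = 0
(-4*(-3)*(-5))*a(t(-4, -3)) = (-4*(-3)*(-5))*0 = (12*(-5))*0 = -60*0 = 0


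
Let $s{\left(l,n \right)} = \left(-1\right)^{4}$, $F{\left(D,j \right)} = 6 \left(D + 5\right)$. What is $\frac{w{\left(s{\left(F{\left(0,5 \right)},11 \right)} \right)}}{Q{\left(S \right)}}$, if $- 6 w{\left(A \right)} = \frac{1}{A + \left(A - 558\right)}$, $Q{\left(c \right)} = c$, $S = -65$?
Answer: $- \frac{1}{216840} \approx -4.6117 \cdot 10^{-6}$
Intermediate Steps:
$F{\left(D,j \right)} = 30 + 6 D$ ($F{\left(D,j \right)} = 6 \left(5 + D\right) = 30 + 6 D$)
$s{\left(l,n \right)} = 1$
$w{\left(A \right)} = - \frac{1}{6 \left(-558 + 2 A\right)}$ ($w{\left(A \right)} = - \frac{1}{6 \left(A + \left(A - 558\right)\right)} = - \frac{1}{6 \left(A + \left(-558 + A\right)\right)} = - \frac{1}{6 \left(-558 + 2 A\right)}$)
$\frac{w{\left(s{\left(F{\left(0,5 \right)},11 \right)} \right)}}{Q{\left(S \right)}} = \frac{\left(-1\right) \frac{1}{-3348 + 12 \cdot 1}}{-65} = - \frac{1}{-3348 + 12} \left(- \frac{1}{65}\right) = - \frac{1}{-3336} \left(- \frac{1}{65}\right) = \left(-1\right) \left(- \frac{1}{3336}\right) \left(- \frac{1}{65}\right) = \frac{1}{3336} \left(- \frac{1}{65}\right) = - \frac{1}{216840}$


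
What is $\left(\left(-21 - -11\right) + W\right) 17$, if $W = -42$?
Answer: $-884$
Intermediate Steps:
$\left(\left(-21 - -11\right) + W\right) 17 = \left(\left(-21 - -11\right) - 42\right) 17 = \left(\left(-21 + 11\right) - 42\right) 17 = \left(-10 - 42\right) 17 = \left(-52\right) 17 = -884$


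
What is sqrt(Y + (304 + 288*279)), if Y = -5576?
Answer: 2*sqrt(18770) ≈ 274.01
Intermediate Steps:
sqrt(Y + (304 + 288*279)) = sqrt(-5576 + (304 + 288*279)) = sqrt(-5576 + (304 + 80352)) = sqrt(-5576 + 80656) = sqrt(75080) = 2*sqrt(18770)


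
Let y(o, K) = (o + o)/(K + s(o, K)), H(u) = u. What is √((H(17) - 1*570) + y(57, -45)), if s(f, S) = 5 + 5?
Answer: I*√681415/35 ≈ 23.585*I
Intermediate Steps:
s(f, S) = 10
y(o, K) = 2*o/(10 + K) (y(o, K) = (o + o)/(K + 10) = (2*o)/(10 + K) = 2*o/(10 + K))
√((H(17) - 1*570) + y(57, -45)) = √((17 - 1*570) + 2*57/(10 - 45)) = √((17 - 570) + 2*57/(-35)) = √(-553 + 2*57*(-1/35)) = √(-553 - 114/35) = √(-19469/35) = I*√681415/35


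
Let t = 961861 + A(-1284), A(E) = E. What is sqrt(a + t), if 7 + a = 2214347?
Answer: sqrt(3174917) ≈ 1781.8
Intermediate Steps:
a = 2214340 (a = -7 + 2214347 = 2214340)
t = 960577 (t = 961861 - 1284 = 960577)
sqrt(a + t) = sqrt(2214340 + 960577) = sqrt(3174917)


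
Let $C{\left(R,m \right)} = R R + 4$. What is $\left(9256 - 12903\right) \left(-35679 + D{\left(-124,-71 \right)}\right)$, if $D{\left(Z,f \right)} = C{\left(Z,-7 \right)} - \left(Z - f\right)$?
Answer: $73837162$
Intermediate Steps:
$C{\left(R,m \right)} = 4 + R^{2}$ ($C{\left(R,m \right)} = R^{2} + 4 = 4 + R^{2}$)
$D{\left(Z,f \right)} = 4 + f + Z^{2} - Z$ ($D{\left(Z,f \right)} = \left(4 + Z^{2}\right) - \left(Z - f\right) = 4 + f + Z^{2} - Z$)
$\left(9256 - 12903\right) \left(-35679 + D{\left(-124,-71 \right)}\right) = \left(9256 - 12903\right) \left(-35679 + \left(4 - 71 + \left(-124\right)^{2} - -124\right)\right) = - 3647 \left(-35679 + \left(4 - 71 + 15376 + 124\right)\right) = - 3647 \left(-35679 + 15433\right) = \left(-3647\right) \left(-20246\right) = 73837162$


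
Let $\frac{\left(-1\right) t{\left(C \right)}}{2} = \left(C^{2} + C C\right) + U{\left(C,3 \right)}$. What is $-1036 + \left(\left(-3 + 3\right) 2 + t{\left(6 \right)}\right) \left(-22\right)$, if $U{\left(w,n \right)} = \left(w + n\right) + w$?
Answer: $2792$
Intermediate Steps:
$U{\left(w,n \right)} = n + 2 w$ ($U{\left(w,n \right)} = \left(n + w\right) + w = n + 2 w$)
$t{\left(C \right)} = -6 - 4 C - 4 C^{2}$ ($t{\left(C \right)} = - 2 \left(\left(C^{2} + C C\right) + \left(3 + 2 C\right)\right) = - 2 \left(\left(C^{2} + C^{2}\right) + \left(3 + 2 C\right)\right) = - 2 \left(2 C^{2} + \left(3 + 2 C\right)\right) = - 2 \left(3 + 2 C + 2 C^{2}\right) = -6 - 4 C - 4 C^{2}$)
$-1036 + \left(\left(-3 + 3\right) 2 + t{\left(6 \right)}\right) \left(-22\right) = -1036 + \left(\left(-3 + 3\right) 2 - \left(30 + 144\right)\right) \left(-22\right) = -1036 + \left(0 \cdot 2 - 174\right) \left(-22\right) = -1036 + \left(0 - 174\right) \left(-22\right) = -1036 - -3828 = -1036 + 3828 = 2792$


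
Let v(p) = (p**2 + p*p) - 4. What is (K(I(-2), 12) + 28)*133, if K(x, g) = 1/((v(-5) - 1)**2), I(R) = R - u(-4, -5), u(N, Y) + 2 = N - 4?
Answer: 7541233/2025 ≈ 3724.1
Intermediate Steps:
u(N, Y) = -6 + N (u(N, Y) = -2 + (N - 4) = -2 + (-4 + N) = -6 + N)
v(p) = -4 + 2*p**2 (v(p) = (p**2 + p**2) - 4 = 2*p**2 - 4 = -4 + 2*p**2)
I(R) = 10 + R (I(R) = R - (-6 - 4) = R - 1*(-10) = R + 10 = 10 + R)
K(x, g) = 1/2025 (K(x, g) = 1/(((-4 + 2*(-5)**2) - 1)**2) = 1/(((-4 + 2*25) - 1)**2) = 1/(((-4 + 50) - 1)**2) = 1/((46 - 1)**2) = 1/(45**2) = 1/2025)
(K(I(-2), 12) + 28)*133 = (1/2025 + 28)*133 = (56701/2025)*133 = 7541233/2025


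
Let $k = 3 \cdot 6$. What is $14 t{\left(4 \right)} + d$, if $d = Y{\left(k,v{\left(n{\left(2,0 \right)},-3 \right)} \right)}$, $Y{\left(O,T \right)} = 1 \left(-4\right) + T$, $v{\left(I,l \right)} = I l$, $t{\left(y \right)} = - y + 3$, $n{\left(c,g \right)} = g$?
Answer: $-18$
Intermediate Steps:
$t{\left(y \right)} = 3 - y$
$k = 18$
$Y{\left(O,T \right)} = -4 + T$
$d = -4$ ($d = -4 + 0 \left(-3\right) = -4 + 0 = -4$)
$14 t{\left(4 \right)} + d = 14 \left(3 - 4\right) - 4 = 14 \left(-1\right) - 4 = -14 - 4 = -18$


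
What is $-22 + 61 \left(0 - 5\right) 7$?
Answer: $-2157$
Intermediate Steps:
$-22 + 61 \left(0 - 5\right) 7 = -22 + 61 \left(\left(-5\right) 7\right) = -22 + 61 \left(-35\right) = -22 - 2135 = -2157$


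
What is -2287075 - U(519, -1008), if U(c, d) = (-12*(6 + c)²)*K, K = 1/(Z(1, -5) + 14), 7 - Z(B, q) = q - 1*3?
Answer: -63017675/29 ≈ -2.1730e+6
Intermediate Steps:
Z(B, q) = 10 - q (Z(B, q) = 7 - (q - 1*3) = 7 - (q - 3) = 7 - (-3 + q) = 7 + (3 - q) = 10 - q)
K = 1/29 (K = 1/((10 - 1*(-5)) + 14) = 1/((10 + 5) + 14) = 1/(15 + 14) = 1/29 ≈ 0.034483)
U(c, d) = -12*(6 + c)²/29 (U(c, d) = -12*(6 + c)²*(1/29) = -12*(6 + c)²/29)
-2287075 - U(519, -1008) = -2287075 - (-12)*(6 + 519)²/29 = -2287075 - (-12)*525²/29 = -2287075 - (-12)*275625/29 = -2287075 - 1*(-3307500/29) = -2287075 + 3307500/29 = -63017675/29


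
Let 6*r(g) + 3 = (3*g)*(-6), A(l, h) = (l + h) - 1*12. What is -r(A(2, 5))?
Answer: -29/2 ≈ -14.500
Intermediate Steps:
A(l, h) = -12 + h + l (A(l, h) = (h + l) - 12 = -12 + h + l)
r(g) = -½ - 3*g (r(g) = -½ + ((3*g)*(-6))/6 = -½ + (-18*g)/6 = -½ - 3*g)
-r(A(2, 5)) = -(-½ - 3*(-12 + 5 + 2)) = -(-½ - 3*(-5)) = -(-½ + 15) = -1*29/2 = -29/2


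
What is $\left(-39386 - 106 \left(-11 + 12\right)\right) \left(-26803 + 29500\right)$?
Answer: $-106509924$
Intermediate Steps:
$\left(-39386 - 106 \left(-11 + 12\right)\right) \left(-26803 + 29500\right) = \left(-39386 - 106\right) 2697 = \left(-39492\right) 2697 = -106509924$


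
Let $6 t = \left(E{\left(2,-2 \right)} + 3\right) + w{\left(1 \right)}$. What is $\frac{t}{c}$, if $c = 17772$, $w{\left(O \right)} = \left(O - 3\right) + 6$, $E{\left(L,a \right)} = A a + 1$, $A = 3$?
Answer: $\frac{1}{53316} \approx 1.8756 \cdot 10^{-5}$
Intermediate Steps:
$E{\left(L,a \right)} = 1 + 3 a$ ($E{\left(L,a \right)} = 3 a + 1 = 1 + 3 a$)
$w{\left(O \right)} = 3 + O$ ($w{\left(O \right)} = \left(-3 + O\right) + 6 = 3 + O$)
$t = \frac{1}{3}$ ($t = \frac{\left(\left(1 + 3 \left(-2\right)\right) + 3\right) + \left(3 + 1\right)}{6} = \frac{\left(\left(1 - 6\right) + 3\right) + 4}{6} = \frac{\left(-5 + 3\right) + 4}{6} = \frac{-2 + 4}{6} = \frac{1}{6} \cdot 2 = \frac{1}{3} \approx 0.33333$)
$\frac{t}{c} = \frac{1}{3 \cdot 17772} = \frac{1}{3} \cdot \frac{1}{17772} = \frac{1}{53316}$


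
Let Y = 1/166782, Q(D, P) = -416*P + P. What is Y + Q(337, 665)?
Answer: -46027662449/166782 ≈ -2.7598e+5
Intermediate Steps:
Q(D, P) = -415*P
Y = 1/166782 ≈ 5.9958e-6
Y + Q(337, 665) = 1/166782 - 415*665 = 1/166782 - 275975 = -46027662449/166782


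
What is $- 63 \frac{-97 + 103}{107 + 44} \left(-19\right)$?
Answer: $\frac{7182}{151} \approx 47.563$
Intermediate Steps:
$- 63 \frac{-97 + 103}{107 + 44} \left(-19\right) = - 63 \cdot \frac{6}{151} \left(-19\right) = - 63 \cdot 6 \cdot \frac{1}{151} \left(-19\right) = \left(-63\right) \frac{6}{151} \left(-19\right) = \left(- \frac{378}{151}\right) \left(-19\right) = \frac{7182}{151}$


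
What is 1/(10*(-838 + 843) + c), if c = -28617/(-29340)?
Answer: 9780/498539 ≈ 0.019617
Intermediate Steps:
c = 9539/9780 (c = -28617*(-1/29340) = 9539/9780 ≈ 0.97536)
1/(10*(-838 + 843) + c) = 1/(10*(-838 + 843) + 9539/9780) = 1/(10*5 + 9539/9780) = 1/(50 + 9539/9780) = 1/(498539/9780) = 9780/498539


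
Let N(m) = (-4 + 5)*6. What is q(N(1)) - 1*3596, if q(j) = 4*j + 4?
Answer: -3568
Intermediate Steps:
N(m) = 6 (N(m) = 1*6 = 6)
q(j) = 4 + 4*j
q(N(1)) - 1*3596 = (4 + 4*6) - 1*3596 = (4 + 24) - 3596 = 28 - 3596 = -3568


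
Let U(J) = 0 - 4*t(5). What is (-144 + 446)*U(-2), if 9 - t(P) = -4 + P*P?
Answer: 14496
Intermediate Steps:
t(P) = 13 - P² (t(P) = 9 - (-4 + P*P) = 9 - (-4 + P²) = 9 + (4 - P²) = 13 - P²)
U(J) = 48 (U(J) = 0 - 4*(13 - 1*5²) = 0 - 4*(13 - 1*25) = 0 - 4*(13 - 25) = 0 - 4*(-12) = 0 + 48 = 48)
(-144 + 446)*U(-2) = (-144 + 446)*48 = 302*48 = 14496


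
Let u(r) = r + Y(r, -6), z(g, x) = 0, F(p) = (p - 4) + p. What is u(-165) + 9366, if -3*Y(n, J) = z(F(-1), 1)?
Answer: 9201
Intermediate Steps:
F(p) = -4 + 2*p (F(p) = (-4 + p) + p = -4 + 2*p)
Y(n, J) = 0 (Y(n, J) = -⅓*0 = 0)
u(r) = r (u(r) = r + 0 = r)
u(-165) + 9366 = -165 + 9366 = 9201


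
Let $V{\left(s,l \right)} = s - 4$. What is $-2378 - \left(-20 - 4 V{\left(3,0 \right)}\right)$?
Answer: $-2362$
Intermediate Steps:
$V{\left(s,l \right)} = -4 + s$ ($V{\left(s,l \right)} = s - 4 = -4 + s$)
$-2378 - \left(-20 - 4 V{\left(3,0 \right)}\right) = -2378 - \left(-20 - 4 \left(-4 + 3\right)\right) = -2378 - \left(-20 - -4\right) = -2378 - \left(-20 + 4\right) = -2378 - -16 = -2378 + 16 = -2362$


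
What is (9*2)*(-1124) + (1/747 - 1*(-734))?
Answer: -14565005/747 ≈ -19498.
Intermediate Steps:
(9*2)*(-1124) + (1/747 - 1*(-734)) = 18*(-1124) + (1/747 + 734) = -20232 + 548299/747 = -14565005/747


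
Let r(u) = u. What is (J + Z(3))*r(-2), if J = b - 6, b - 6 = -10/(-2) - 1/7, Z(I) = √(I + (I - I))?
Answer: -68/7 - 2*√3 ≈ -13.178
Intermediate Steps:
Z(I) = √I (Z(I) = √(I + 0) = √I)
b = 76/7 (b = 6 + (-10/(-2) - 1/7) = 6 + (-10*(-½) - 1*⅐) = 6 + (5 - ⅐) = 6 + 34/7 = 76/7 ≈ 10.857)
J = 34/7 (J = 76/7 - 6 = 34/7 ≈ 4.8571)
(J + Z(3))*r(-2) = (34/7 + √3)*(-2) = -68/7 - 2*√3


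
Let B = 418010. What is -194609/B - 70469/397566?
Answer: -26706667096/41546640915 ≈ -0.64281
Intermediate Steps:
-194609/B - 70469/397566 = -194609/418010 - 70469/397566 = -26706667096/41546640915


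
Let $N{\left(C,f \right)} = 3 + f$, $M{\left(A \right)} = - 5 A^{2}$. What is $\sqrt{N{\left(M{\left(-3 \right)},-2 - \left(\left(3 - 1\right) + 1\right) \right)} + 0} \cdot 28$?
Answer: $28 i \sqrt{2} \approx 39.598 i$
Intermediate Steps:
$\sqrt{N{\left(M{\left(-3 \right)},-2 - \left(\left(3 - 1\right) + 1\right) \right)} + 0} \cdot 28 = \sqrt{\left(3 - 5\right) + 0} \cdot 28 = \sqrt{-2 + 0} \cdot 28 = \sqrt{-2} \cdot 28 = i \sqrt{2} \cdot 28 = 28 i \sqrt{2}$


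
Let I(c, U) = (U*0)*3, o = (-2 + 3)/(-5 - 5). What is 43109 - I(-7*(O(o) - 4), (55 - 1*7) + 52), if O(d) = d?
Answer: 43109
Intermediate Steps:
o = -1/10 (o = 1/(-10) = 1*(-1/10) = -1/10 ≈ -0.10000)
I(c, U) = 0 (I(c, U) = 0*3 = 0)
43109 - I(-7*(O(o) - 4), (55 - 1*7) + 52) = 43109 - 1*0 = 43109 + 0 = 43109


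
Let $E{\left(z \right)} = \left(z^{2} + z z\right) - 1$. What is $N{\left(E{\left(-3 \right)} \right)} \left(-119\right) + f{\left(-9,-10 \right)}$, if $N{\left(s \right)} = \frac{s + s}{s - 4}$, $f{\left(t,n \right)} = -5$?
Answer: $- \frac{4111}{13} \approx -316.23$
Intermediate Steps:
$E{\left(z \right)} = -1 + 2 z^{2}$ ($E{\left(z \right)} = \left(z^{2} + z^{2}\right) - 1 = 2 z^{2} - 1 = -1 + 2 z^{2}$)
$N{\left(s \right)} = \frac{2 s}{-4 + s}$
$N{\left(E{\left(-3 \right)} \right)} \left(-119\right) + f{\left(-9,-10 \right)} = \frac{2 \left(-1 + 2 \left(-3\right)^{2}\right)}{-4 - \left(1 - 2 \left(-3\right)^{2}\right)} \left(-119\right) - 5 = \frac{2 \left(-1 + 2 \cdot 9\right)}{-4 + \left(-1 + 2 \cdot 9\right)} \left(-119\right) - 5 = \frac{2 \left(-1 + 18\right)}{-4 + \left(-1 + 18\right)} \left(-119\right) - 5 = 2 \cdot 17 \frac{1}{-4 + 17} \left(-119\right) - 5 = 2 \cdot 17 \cdot \frac{1}{13} \left(-119\right) - 5 = \frac{34}{13} \left(-119\right) - 5 = - \frac{4046}{13} - 5 = - \frac{4111}{13}$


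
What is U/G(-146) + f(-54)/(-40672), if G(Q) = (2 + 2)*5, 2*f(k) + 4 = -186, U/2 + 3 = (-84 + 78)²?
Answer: 671563/203360 ≈ 3.3023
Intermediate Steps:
U = 66 (U = -6 + 2*(-84 + 78)² = -6 + 2*(-6)² = -6 + 2*36 = -6 + 72 = 66)
f(k) = -95 (f(k) = -2 + (½)*(-186) = -2 - 93 = -95)
G(Q) = 20 (G(Q) = 4*5 = 20)
U/G(-146) + f(-54)/(-40672) = 66/20 - 95/(-40672) = 66*(1/20) - 95*(-1/40672) = 33/10 + 95/40672 = 671563/203360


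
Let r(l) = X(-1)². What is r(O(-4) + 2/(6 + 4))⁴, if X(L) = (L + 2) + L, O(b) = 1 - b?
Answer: 0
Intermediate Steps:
X(L) = 2 + 2*L (X(L) = (2 + L) + L = 2 + 2*L)
r(l) = 0 (r(l) = (2 + 2*(-1))² = (2 - 2)² = 0² = 0)
r(O(-4) + 2/(6 + 4))⁴ = 0⁴ = 0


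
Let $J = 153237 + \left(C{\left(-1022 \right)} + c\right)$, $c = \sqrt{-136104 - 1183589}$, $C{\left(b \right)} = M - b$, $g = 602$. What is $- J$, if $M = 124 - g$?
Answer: $-153781 - i \sqrt{1319693} \approx -1.5378 \cdot 10^{5} - 1148.8 i$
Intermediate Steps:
$M = -478$ ($M = 124 - 602 = -478$)
$C{\left(b \right)} = -478 - b$
$c = i \sqrt{1319693}$ ($c = \sqrt{-1319693} = i \sqrt{1319693} \approx 1148.8 i$)
$J = 153781 + i \sqrt{1319693}$ ($J = 153237 + \left(\left(-478 - -1022\right) + i \sqrt{1319693}\right) = 153237 + \left(\left(-478 + 1022\right) + i \sqrt{1319693}\right) = 153237 + \left(544 + i \sqrt{1319693}\right) = 153781 + i \sqrt{1319693} \approx 1.5378 \cdot 10^{5} + 1148.8 i$)
$- J = - (153781 + i \sqrt{1319693}) = -153781 - i \sqrt{1319693}$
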